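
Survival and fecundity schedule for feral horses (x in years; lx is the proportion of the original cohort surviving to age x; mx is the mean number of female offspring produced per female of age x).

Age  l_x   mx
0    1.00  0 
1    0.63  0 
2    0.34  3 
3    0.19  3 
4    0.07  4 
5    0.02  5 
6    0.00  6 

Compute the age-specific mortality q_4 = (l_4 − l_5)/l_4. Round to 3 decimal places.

q_4 = (l_4 − l_5) / l_4 = (0.07 − 0.02) / 0.07
     = 0.05 / 0.07 = 0.714286… → 0.714

0.714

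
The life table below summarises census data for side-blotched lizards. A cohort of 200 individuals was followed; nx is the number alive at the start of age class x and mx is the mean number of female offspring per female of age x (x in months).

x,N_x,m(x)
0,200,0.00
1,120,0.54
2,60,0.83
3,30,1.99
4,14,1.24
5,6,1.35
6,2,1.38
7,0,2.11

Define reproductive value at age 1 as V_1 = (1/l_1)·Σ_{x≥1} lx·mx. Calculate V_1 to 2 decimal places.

lx = nx/n0 = nx/200: 1, 0.6, 0.3, 0.15, 0.07, 0.03, 0.01, 0
lx·mx for x ≥ 1: 0.324, 0.249, 0.2985, 0.0868, 0.0405, 0.0138, 0 → sum = 1.0126
V_1 = 1.0126 / l_1 = 1.0126 / 0.6 = 1.687667… → 1.69

1.69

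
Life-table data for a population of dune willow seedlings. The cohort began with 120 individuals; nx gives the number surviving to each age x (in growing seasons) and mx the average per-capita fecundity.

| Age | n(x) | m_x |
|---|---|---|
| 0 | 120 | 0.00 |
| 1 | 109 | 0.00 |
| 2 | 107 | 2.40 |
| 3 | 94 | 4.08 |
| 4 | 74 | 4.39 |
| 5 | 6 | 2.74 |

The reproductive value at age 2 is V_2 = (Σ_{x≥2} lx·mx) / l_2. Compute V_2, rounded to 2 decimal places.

9.17

lx = nx/n0 = nx/120: 1, 0.90833…, 0.89167…, 0.78333…, 0.61667…, 0.05
lx·mx for x ≥ 2: 2.14…, 3.196…, 2.707167…, 0.137 → sum = 8.180167…
V_2 = 8.180167… / l_2 = 8.180167… / 0.891667… = 9.174019… → 9.17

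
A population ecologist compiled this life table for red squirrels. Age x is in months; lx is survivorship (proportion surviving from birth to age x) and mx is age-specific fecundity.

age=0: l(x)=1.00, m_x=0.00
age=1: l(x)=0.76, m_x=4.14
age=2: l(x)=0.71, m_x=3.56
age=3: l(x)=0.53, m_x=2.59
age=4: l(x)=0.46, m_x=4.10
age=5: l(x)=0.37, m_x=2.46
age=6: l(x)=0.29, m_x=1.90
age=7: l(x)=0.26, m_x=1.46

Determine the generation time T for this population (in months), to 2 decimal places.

lx·mx: 0, 3.1464, 2.5276, 1.3727, 1.886, 0.9102, 0.551, 0.3796 → R0 = 10.7735
x·lx·mx: 0, 3.1464, 5.0552, 4.1181, 7.544, 4.551, 3.306, 2.6572 → Σ = 30.3779
T = 30.3779 / 10.7735 = 2.819687… → 2.82

2.82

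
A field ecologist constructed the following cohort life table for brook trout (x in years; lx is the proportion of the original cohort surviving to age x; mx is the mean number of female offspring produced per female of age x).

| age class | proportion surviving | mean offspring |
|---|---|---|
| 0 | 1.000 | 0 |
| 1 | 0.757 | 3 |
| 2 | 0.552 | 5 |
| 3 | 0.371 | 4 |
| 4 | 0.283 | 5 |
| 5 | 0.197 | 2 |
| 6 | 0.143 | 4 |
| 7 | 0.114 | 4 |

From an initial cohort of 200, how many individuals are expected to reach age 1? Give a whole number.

Expected survivors = N0 · l_1 = 200 × 0.757 = 151.4 → 151

151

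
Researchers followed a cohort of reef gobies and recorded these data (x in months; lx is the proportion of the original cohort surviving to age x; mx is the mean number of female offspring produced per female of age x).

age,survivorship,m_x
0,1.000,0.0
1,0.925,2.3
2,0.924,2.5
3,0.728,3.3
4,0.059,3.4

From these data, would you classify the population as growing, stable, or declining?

R0 = Σ lx·mx = 0 + 2.1275 + 2.31 + 2.4024 + 0.2006 = 7.0405
R0 > 1, so the population is growing.

growing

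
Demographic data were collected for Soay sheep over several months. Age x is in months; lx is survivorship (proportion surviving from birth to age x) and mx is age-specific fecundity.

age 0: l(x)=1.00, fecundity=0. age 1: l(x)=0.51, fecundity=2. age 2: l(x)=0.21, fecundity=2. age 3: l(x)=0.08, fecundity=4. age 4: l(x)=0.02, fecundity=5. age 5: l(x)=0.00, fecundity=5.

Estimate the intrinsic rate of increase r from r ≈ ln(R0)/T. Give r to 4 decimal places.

0.3585

R0 = Σ lx·mx = 0 + 1.02 + 0.42 + 0.32 + 0.1 + 0 = 1.86
Σ x·lx·mx = 3.22; T = 3.22/1.86 = 1.73118…
r ≈ ln(R0)/T = ln(1.86)/1.73118… = 0.35847… → 0.3585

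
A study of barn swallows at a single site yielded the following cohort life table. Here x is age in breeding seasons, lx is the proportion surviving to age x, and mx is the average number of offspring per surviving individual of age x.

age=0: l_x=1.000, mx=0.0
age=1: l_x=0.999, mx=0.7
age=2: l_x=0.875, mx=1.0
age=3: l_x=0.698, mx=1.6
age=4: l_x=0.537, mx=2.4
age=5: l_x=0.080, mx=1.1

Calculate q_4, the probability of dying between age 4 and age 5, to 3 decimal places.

0.851

q_4 = (l_4 − l_5) / l_4 = (0.537 − 0.08) / 0.537
     = 0.457 / 0.537 = 0.851024… → 0.851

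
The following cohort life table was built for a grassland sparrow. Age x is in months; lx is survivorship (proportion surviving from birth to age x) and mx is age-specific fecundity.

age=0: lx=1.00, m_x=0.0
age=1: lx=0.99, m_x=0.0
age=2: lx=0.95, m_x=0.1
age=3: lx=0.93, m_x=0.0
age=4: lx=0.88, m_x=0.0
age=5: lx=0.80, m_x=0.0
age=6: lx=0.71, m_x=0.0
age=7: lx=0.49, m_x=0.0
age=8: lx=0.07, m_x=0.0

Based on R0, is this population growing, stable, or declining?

R0 = Σ lx·mx = 0 + 0 + 0.095 + 0 + 0 + 0 + 0 + 0 + 0 = 0.095
R0 < 1, so the population is declining.

declining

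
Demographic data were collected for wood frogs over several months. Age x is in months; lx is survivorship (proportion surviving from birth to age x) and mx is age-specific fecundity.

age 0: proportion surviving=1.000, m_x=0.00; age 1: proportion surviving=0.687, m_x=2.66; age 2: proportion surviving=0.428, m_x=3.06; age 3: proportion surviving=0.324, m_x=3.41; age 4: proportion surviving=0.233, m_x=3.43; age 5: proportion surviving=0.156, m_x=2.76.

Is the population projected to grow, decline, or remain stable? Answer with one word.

growing

R0 = Σ lx·mx = 0 + 1.82742 + 1.30968 + 1.10484 + 0.79919 + 0.43056 = 5.47169
R0 > 1, so the population is growing.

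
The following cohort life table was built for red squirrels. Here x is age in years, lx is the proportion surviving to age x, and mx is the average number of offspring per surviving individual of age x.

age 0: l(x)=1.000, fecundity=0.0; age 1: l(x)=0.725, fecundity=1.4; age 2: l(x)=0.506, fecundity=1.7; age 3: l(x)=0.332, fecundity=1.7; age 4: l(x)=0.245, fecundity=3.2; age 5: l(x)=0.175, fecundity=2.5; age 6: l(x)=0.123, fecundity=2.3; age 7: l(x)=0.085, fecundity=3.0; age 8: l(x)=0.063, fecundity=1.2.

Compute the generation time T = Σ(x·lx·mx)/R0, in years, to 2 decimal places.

lx·mx: 0, 1.015, 0.8602, 0.5644, 0.784, 0.4375, 0.2829, 0.255, 0.0756 → R0 = 4.2746
x·lx·mx: 0, 1.015, 1.7204, 1.6932, 3.136, 2.1875, 1.6974, 1.785, 0.6048 → Σ = 13.8393
T = 13.8393 / 4.2746 = 3.237566… → 3.24

3.24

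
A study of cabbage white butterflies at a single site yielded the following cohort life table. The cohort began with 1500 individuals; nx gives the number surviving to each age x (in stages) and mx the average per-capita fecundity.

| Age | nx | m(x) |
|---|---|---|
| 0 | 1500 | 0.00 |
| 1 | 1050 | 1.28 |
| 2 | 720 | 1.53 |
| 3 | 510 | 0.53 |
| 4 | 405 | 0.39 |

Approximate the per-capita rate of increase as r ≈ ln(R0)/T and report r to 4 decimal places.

0.3745

lx = nx/n0 = nx/1500: 1, 0.7, 0.48, 0.34, 0.27
R0 = Σ lx·mx = 0 + 0.896 + 0.7344 + 0.1802 + 0.1053 = 1.9159
Σ x·lx·mx = 3.3266; T = 3.3266/1.9159 = 1.73631…
r ≈ ln(R0)/T = ln(1.9159)/1.73631… = 0.374465… → 0.3745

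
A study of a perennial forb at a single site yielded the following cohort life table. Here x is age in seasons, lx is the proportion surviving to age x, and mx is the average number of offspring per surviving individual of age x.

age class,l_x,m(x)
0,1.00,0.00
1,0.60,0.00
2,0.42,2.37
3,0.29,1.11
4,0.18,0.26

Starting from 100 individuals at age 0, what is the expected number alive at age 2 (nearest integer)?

42

Expected survivors = N0 · l_2 = 100 × 0.42 = 42 → 42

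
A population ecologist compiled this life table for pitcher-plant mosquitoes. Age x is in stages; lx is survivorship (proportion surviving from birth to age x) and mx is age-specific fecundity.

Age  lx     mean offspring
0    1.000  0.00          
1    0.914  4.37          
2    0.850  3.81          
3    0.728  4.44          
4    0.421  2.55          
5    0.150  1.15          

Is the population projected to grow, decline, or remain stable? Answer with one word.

growing

R0 = Σ lx·mx = 0 + 3.99418 + 3.2385 + 3.23232 + 1.07355 + 0.1725 = 11.71105
R0 > 1, so the population is growing.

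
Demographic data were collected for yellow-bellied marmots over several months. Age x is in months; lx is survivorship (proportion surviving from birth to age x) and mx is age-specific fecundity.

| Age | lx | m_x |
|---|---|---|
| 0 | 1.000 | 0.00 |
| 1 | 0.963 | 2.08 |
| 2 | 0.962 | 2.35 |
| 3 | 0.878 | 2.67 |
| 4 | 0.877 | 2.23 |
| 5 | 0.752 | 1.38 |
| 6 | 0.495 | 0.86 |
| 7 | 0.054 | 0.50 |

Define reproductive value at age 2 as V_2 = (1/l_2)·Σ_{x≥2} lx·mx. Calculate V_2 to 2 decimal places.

lx·mx for x ≥ 2: 2.2607, 2.34426, 1.95571, 1.03776, 0.4257, 0.027 → sum = 8.05113
V_2 = 8.05113 / l_2 = 8.05113 / 0.962 = 8.369158… → 8.37

8.37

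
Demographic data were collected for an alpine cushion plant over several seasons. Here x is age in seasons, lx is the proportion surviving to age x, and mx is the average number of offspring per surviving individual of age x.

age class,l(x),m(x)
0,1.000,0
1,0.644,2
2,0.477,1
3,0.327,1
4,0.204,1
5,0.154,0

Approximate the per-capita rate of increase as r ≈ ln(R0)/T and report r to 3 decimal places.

R0 = Σ lx·mx = 0 + 1.288 + 0.477 + 0.327 + 0.204 + 0 = 2.296
Σ x·lx·mx = 4.039; T = 4.039/2.296 = 1.75915…
r ≈ ln(R0)/T = ln(2.296)/1.75915… = 0.47248… → 0.472

0.472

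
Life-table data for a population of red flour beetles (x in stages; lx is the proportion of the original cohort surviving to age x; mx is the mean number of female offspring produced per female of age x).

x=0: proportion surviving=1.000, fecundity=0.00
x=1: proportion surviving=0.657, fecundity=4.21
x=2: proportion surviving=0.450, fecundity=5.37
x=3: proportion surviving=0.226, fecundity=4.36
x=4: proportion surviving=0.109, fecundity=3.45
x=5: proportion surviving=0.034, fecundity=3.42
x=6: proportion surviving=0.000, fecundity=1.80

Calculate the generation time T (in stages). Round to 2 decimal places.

1.90

lx·mx: 0, 2.76597, 2.4165, 0.98536, 0.37605, 0.11628, 0 → R0 = 6.66016
x·lx·mx: 0, 2.76597, 4.833, 2.95608, 1.5042, 0.5814, 0 → Σ = 12.64065
T = 12.64065 / 6.66016 = 1.89795… → 1.90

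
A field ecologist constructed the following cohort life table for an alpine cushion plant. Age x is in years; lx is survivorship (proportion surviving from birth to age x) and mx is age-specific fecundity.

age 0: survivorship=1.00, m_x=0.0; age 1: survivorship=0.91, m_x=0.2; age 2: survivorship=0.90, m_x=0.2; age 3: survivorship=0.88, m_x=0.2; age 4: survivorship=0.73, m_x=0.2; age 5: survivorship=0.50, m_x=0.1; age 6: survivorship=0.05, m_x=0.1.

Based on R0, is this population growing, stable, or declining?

R0 = Σ lx·mx = 0 + 0.182 + 0.18 + 0.176 + 0.146 + 0.05 + 0.005 = 0.739
R0 < 1, so the population is declining.

declining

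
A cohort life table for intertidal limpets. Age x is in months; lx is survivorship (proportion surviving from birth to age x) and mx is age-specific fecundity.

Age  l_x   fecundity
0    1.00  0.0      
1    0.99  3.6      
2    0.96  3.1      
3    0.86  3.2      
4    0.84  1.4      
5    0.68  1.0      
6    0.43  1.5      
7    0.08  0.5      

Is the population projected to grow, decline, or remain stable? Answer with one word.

growing

R0 = Σ lx·mx = 0 + 3.564 + 2.976 + 2.752 + 1.176 + 0.68 + 0.645 + 0.04 = 11.833
R0 > 1, so the population is growing.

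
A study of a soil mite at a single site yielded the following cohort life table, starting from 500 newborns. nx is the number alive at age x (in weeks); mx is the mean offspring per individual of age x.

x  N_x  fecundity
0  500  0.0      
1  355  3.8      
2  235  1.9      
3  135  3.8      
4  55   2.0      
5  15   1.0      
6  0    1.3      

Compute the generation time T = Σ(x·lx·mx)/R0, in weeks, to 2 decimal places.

1.77

lx = nx/n0 = nx/500: 1, 0.71, 0.47, 0.27, 0.11, 0.03, 0
lx·mx: 0, 2.698, 0.893, 1.026, 0.22, 0.03, 0 → R0 = 4.867
x·lx·mx: 0, 2.698, 1.786, 3.078, 0.88, 0.15, 0 → Σ = 8.592
T = 8.592 / 4.867 = 1.765359… → 1.77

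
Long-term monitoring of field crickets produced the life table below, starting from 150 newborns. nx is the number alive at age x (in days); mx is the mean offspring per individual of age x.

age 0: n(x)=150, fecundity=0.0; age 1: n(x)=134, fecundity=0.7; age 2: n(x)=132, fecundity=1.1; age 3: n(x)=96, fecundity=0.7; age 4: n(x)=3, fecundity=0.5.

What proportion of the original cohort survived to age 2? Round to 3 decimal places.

0.880

l_2 = n_2/n_0 = 132/150 = 0.88 → 0.880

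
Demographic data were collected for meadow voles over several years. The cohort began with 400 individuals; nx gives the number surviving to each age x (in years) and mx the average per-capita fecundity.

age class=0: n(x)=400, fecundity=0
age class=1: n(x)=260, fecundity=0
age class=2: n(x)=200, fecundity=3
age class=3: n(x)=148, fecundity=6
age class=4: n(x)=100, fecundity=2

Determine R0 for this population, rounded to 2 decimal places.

lx = nx/n0 = nx/400: 1, 0.65, 0.5, 0.37, 0.25
lx·mx by age: 0, 0, 1.5, 2.22, 0.5
R0 = Σ lx·mx = 4.22 → 4.22

4.22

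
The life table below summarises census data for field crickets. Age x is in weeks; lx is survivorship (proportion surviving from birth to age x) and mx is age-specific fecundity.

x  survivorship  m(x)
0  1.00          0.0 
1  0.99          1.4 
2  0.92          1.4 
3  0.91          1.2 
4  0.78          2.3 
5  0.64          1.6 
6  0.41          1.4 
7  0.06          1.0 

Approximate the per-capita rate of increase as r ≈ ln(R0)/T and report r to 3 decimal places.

0.610

R0 = Σ lx·mx = 0 + 1.386 + 1.288 + 1.092 + 1.794 + 1.024 + 0.574 + 0.06 = 7.218
Σ x·lx·mx = 23.398; T = 23.398/7.218 = 3.24162…
r ≈ ln(R0)/T = ln(7.218)/3.24162… = 0.60975… → 0.610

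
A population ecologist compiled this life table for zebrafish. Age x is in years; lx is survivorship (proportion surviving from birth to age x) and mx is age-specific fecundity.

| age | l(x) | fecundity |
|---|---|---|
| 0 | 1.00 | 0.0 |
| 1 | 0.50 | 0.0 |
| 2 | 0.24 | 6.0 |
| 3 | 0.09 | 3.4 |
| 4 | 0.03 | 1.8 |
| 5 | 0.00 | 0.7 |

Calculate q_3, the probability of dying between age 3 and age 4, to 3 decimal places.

0.667

q_3 = (l_3 − l_4) / l_3 = (0.09 − 0.03) / 0.09
     = 0.06 / 0.09 = 0.666667… → 0.667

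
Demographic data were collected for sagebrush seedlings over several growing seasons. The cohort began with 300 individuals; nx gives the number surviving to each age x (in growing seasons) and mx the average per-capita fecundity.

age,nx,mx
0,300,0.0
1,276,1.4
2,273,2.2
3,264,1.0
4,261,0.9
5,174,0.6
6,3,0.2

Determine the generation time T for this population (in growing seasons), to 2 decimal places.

2.42

lx = nx/n0 = nx/300: 1, 0.92, 0.91, 0.88, 0.87, 0.58, 0.01
lx·mx: 0, 1.288, 2.002, 0.88, 0.783, 0.348, 0.002 → R0 = 5.303
x·lx·mx: 0, 1.288, 4.004, 2.64, 3.132, 1.74, 0.012 → Σ = 12.816
T = 12.816 / 5.303 = 2.416745… → 2.42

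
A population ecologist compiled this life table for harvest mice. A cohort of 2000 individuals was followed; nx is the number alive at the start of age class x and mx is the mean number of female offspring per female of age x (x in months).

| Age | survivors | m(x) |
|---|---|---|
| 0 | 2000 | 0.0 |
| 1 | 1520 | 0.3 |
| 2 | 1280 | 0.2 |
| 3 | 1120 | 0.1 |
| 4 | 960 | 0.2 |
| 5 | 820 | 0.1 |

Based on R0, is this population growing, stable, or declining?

declining

lx = nx/n0 = nx/2000: 1, 0.76, 0.64, 0.56, 0.48, 0.41
R0 = Σ lx·mx = 0 + 0.228 + 0.128 + 0.056 + 0.096 + 0.041 = 0.549
R0 < 1, so the population is declining.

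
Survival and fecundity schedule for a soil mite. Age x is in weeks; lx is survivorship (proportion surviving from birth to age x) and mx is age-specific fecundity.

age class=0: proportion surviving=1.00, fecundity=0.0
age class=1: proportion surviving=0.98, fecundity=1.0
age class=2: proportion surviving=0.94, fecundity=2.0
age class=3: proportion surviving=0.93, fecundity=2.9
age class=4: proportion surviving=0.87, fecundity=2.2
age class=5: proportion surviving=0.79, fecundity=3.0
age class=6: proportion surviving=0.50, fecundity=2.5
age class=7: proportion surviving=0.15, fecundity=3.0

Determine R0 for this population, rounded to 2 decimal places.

11.54

lx·mx by age: 0, 0.98, 1.88, 2.697, 1.914, 2.37, 1.25, 0.45
R0 = Σ lx·mx = 11.541 → 11.54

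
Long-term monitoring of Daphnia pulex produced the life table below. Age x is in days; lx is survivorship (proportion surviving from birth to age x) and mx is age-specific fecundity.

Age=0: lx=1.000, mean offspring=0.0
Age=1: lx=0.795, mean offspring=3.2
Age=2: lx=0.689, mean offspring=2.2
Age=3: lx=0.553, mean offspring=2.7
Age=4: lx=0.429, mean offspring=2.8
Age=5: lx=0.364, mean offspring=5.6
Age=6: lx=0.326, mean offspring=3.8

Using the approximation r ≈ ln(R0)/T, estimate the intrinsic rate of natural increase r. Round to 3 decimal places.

R0 = Σ lx·mx = 0 + 2.544 + 1.5158 + 1.4931 + 1.2012 + 2.0384 + 1.2388 = 10.0313
Σ x·lx·mx = 32.4845; T = 32.4845/10.0313 = 3.23831…
r ≈ ln(R0)/T = ln(10.0313)/3.23831… = 0.71201… → 0.712

0.712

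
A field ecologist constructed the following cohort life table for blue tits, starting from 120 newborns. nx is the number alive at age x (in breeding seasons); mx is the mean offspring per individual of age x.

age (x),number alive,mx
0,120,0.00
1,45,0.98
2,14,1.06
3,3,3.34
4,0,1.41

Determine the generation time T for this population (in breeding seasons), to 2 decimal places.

1.51

lx = nx/n0 = nx/120: 1, 0.375, 0.11667…, 0.025, 0
lx·mx: 0, 0.3675, 0.123667…, 0.0835, 0 → R0 = 0.574667…
x·lx·mx: 0, 0.3675, 0.247333…, 0.2505, 0 → Σ = 0.865333…
T = 0.865333… / 0.574667… = 1.5058… → 1.51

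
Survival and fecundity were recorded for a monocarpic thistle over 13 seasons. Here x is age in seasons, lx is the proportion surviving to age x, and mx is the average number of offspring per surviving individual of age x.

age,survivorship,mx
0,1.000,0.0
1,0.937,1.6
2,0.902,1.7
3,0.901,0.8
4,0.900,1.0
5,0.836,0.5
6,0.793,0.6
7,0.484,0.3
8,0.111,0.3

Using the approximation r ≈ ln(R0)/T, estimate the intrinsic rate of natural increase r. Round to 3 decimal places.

R0 = Σ lx·mx = 0 + 1.4992 + 1.5334 + 0.7208 + 0.9 + 0.418 + 0.4758 + 0.1452 + 0.0333 = 5.7257
Σ x·lx·mx = 16.556; T = 16.556/5.7257 = 2.89152…
r ≈ ln(R0)/T = ln(5.7257)/2.89152… = 0.60348… → 0.603

0.603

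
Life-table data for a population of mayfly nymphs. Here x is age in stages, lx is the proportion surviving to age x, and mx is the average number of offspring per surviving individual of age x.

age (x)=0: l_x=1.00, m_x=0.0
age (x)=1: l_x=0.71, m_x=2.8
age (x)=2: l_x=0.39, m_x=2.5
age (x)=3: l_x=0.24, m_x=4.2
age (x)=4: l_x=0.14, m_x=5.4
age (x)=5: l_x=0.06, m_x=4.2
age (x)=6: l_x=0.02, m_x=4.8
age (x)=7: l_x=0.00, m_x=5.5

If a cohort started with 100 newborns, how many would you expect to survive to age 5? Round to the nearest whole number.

Expected survivors = N0 · l_5 = 100 × 0.06 = 6 → 6

6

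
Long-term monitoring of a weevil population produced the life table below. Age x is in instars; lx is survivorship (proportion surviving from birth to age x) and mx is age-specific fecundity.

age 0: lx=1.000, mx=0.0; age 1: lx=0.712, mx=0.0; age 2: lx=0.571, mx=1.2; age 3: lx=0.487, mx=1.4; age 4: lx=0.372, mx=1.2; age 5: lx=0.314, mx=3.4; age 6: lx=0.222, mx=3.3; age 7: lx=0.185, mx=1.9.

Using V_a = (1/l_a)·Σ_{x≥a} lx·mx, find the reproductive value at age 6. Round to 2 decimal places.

4.88

lx·mx for x ≥ 6: 0.7326, 0.3515 → sum = 1.0841
V_6 = 1.0841 / l_6 = 1.0841 / 0.222 = 4.883333… → 4.88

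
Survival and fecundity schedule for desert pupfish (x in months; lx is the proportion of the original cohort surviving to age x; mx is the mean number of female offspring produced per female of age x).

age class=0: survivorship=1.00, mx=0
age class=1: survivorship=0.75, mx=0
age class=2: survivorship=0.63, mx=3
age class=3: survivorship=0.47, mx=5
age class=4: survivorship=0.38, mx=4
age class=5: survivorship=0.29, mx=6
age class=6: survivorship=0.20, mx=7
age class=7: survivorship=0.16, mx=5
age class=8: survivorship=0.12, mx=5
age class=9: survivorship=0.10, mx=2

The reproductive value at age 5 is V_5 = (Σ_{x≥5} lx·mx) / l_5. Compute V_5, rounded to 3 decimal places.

lx·mx for x ≥ 5: 1.74, 1.4, 0.8, 0.6, 0.2 → sum = 4.74
V_5 = 4.74 / l_5 = 4.74 / 0.29 = 16.344828… → 16.345

16.345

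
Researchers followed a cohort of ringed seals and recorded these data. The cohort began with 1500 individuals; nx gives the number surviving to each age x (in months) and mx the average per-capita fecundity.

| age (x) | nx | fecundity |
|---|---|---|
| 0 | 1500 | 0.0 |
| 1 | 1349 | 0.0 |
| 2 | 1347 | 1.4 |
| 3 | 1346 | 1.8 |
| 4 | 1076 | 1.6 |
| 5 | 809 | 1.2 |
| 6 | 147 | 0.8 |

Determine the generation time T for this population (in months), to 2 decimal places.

3.30

lx = nx/n0 = nx/1500: 1, 0.89933…, 0.898, 0.89733…, 0.71733…, 0.53933…, 0.098
lx·mx: 0, 0, 1.2572, 1.6152…, 1.147733…, 0.6472…, 0.0784 → R0 = 4.745733…
x·lx·mx: 0, 0, 2.5144, 4.8456…, 4.590933…, 3.236…, 0.4704 → Σ = 15.657333…
T = 15.657333… / 4.745733… = 3.299244… → 3.30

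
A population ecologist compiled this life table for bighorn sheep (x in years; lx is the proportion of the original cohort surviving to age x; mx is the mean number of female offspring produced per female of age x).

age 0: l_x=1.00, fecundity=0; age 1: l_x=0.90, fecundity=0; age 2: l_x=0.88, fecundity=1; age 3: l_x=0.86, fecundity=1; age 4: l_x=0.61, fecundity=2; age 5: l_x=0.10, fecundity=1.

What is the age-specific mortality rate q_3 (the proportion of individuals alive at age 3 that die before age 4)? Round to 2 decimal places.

q_3 = (l_3 − l_4) / l_3 = (0.86 − 0.61) / 0.86
     = 0.25 / 0.86 = 0.290698… → 0.29

0.29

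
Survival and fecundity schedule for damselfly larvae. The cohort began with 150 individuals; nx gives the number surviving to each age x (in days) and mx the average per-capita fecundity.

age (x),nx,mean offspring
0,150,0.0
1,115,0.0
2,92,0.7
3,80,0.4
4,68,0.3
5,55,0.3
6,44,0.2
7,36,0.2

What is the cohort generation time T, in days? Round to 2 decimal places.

3.30

lx = nx/n0 = nx/150: 1, 0.76667…, 0.61333…, 0.53333…, 0.45333…, 0.36667…, 0.29333…, 0.24
lx·mx: 0, 0, 0.429333…, 0.213333…, 0.136…, 0.11…, 0.058667…, 0.048 → R0 = 0.995333…
x·lx·mx: 0, 0, 0.858667…, 0.64…, 0.544…, 0.55…, 0.352…, 0.336 → Σ = 3.280667…
T = 3.280667… / 0.995333… = 3.296048… → 3.30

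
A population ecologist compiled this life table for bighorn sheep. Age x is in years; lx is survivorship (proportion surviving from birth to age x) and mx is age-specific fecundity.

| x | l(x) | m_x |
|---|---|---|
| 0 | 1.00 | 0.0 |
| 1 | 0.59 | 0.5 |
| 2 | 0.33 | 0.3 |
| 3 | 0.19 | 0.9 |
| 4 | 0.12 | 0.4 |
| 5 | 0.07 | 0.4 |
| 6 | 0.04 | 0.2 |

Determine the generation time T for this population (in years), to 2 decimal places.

2.14

lx·mx: 0, 0.295, 0.099, 0.171, 0.048, 0.028, 0.008 → R0 = 0.649
x·lx·mx: 0, 0.295, 0.198, 0.513, 0.192, 0.14, 0.048 → Σ = 1.386
T = 1.386 / 0.649 = 2.135593… → 2.14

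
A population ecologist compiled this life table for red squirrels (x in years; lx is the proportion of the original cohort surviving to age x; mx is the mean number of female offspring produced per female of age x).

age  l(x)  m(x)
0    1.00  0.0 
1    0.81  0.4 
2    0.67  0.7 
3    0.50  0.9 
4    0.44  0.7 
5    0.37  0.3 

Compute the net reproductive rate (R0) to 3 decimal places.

lx·mx by age: 0, 0.324, 0.469, 0.45, 0.308, 0.111
R0 = Σ lx·mx = 1.662 → 1.662

1.662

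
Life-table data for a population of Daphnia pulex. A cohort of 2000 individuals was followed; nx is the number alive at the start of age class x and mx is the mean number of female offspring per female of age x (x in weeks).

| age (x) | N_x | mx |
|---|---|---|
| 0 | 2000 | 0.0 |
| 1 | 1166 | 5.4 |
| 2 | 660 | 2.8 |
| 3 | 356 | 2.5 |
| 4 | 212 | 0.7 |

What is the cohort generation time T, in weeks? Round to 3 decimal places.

lx = nx/n0 = nx/2000: 1, 0.583, 0.33, 0.178, 0.106
lx·mx: 0, 3.1482, 0.924, 0.445, 0.0742 → R0 = 4.5914
x·lx·mx: 0, 3.1482, 1.848, 1.335, 0.2968 → Σ = 6.628
T = 6.628 / 4.5914 = 1.443568… → 1.444

1.444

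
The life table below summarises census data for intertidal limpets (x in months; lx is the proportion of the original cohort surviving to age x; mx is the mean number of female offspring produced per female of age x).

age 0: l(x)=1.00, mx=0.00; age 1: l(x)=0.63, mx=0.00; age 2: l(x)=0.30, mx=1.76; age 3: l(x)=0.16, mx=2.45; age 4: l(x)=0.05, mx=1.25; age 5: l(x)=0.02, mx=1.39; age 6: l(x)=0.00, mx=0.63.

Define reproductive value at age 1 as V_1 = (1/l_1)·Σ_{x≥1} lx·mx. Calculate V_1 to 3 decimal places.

lx·mx for x ≥ 1: 0, 0.528, 0.392, 0.0625, 0.0278, 0 → sum = 1.0103
V_1 = 1.0103 / l_1 = 1.0103 / 0.63 = 1.603651… → 1.604

1.604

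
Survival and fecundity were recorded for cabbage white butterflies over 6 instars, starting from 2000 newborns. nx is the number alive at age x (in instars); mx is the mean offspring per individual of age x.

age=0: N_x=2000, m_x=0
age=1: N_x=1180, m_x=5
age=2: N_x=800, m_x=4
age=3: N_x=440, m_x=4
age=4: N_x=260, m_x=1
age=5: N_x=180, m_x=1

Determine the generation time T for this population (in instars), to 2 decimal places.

lx = nx/n0 = nx/2000: 1, 0.59, 0.4, 0.22, 0.13, 0.09
lx·mx: 0, 2.95, 1.6, 0.88, 0.13, 0.09 → R0 = 5.65
x·lx·mx: 0, 2.95, 3.2, 2.64, 0.52, 0.45 → Σ = 9.76
T = 9.76 / 5.65 = 1.727434… → 1.73

1.73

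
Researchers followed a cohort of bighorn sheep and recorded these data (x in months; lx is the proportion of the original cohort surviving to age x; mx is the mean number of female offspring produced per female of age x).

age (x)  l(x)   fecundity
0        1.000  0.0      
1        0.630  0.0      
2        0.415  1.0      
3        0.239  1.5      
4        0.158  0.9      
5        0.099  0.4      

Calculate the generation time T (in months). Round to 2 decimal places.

lx·mx: 0, 0, 0.415, 0.3585, 0.1422, 0.0396 → R0 = 0.9553
x·lx·mx: 0, 0, 0.83, 1.0755, 0.5688, 0.198 → Σ = 2.6723
T = 2.6723 / 0.9553 = 2.797341… → 2.80

2.80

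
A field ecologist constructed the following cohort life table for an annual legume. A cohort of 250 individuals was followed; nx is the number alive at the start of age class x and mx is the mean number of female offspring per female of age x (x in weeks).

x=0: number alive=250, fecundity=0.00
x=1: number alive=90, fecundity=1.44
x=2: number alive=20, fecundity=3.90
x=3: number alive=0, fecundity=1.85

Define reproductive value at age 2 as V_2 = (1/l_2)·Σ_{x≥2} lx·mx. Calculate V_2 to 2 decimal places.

lx = nx/n0 = nx/250: 1, 0.36, 0.08, 0
lx·mx for x ≥ 2: 0.312, 0 → sum = 0.312
V_2 = 0.312 / l_2 = 0.312 / 0.08 = 3.9 → 3.90

3.90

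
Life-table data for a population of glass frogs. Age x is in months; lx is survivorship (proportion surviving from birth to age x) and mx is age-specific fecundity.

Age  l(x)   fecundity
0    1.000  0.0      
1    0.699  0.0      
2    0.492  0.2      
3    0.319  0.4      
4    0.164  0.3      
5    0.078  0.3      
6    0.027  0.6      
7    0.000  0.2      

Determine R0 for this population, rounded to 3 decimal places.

0.315

lx·mx by age: 0, 0, 0.0984, 0.1276, 0.0492, 0.0234, 0.0162, 0
R0 = Σ lx·mx = 0.3148 → 0.315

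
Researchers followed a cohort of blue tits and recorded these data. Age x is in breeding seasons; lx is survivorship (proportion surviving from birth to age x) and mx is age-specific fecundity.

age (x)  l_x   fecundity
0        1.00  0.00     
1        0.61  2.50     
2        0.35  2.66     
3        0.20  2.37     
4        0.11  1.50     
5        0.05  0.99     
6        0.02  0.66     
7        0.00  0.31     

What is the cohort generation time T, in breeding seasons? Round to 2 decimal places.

lx·mx: 0, 1.525, 0.931, 0.474, 0.165, 0.0495, 0.0132, 0 → R0 = 3.1577
x·lx·mx: 0, 1.525, 1.862, 1.422, 0.66, 0.2475, 0.0792, 0 → Σ = 5.7957
T = 5.7957 / 3.1577 = 1.835418… → 1.84

1.84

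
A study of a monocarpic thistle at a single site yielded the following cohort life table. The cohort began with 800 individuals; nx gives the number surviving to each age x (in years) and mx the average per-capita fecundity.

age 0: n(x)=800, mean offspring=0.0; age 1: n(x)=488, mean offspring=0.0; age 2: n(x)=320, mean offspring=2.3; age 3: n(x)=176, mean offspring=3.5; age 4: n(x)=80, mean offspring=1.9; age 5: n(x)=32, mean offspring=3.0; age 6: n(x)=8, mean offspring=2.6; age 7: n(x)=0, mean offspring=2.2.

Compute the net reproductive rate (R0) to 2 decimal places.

lx = nx/n0 = nx/800: 1, 0.61, 0.4, 0.22, 0.1, 0.04, 0.01, 0
lx·mx by age: 0, 0, 0.92, 0.77, 0.19, 0.12, 0.026, 0
R0 = Σ lx·mx = 2.026 → 2.03

2.03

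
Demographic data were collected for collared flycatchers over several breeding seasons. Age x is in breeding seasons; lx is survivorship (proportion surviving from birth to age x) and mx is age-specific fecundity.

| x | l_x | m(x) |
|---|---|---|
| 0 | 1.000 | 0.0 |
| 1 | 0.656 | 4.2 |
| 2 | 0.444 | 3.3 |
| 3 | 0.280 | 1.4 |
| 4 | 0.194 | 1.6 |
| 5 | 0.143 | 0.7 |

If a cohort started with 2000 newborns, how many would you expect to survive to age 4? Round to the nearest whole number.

388

Expected survivors = N0 · l_4 = 2000 × 0.194 = 388 → 388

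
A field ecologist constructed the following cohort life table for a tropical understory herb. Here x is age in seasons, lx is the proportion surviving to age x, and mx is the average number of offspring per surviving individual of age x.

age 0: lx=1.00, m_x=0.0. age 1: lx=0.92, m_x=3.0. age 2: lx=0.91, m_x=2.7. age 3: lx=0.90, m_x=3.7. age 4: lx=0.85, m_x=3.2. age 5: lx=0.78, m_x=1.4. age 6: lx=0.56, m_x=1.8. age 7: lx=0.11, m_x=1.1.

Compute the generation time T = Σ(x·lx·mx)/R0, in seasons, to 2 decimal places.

lx·mx: 0, 2.76, 2.457, 3.33, 2.72, 1.092, 1.008, 0.121 → R0 = 13.488
x·lx·mx: 0, 2.76, 4.914, 9.99, 10.88, 5.46, 6.048, 0.847 → Σ = 40.899
T = 40.899 / 13.488 = 3.032251… → 3.03

3.03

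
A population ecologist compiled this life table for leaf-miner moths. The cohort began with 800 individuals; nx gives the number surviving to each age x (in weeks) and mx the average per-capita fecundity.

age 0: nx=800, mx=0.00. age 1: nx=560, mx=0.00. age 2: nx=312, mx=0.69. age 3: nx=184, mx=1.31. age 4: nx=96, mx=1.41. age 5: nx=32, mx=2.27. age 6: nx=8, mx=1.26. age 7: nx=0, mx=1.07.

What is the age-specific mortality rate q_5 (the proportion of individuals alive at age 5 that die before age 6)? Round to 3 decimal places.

lx = nx/n0 = nx/800: 1, 0.7, 0.39, 0.23, 0.12, 0.04, 0.01, 0
q_5 = (l_5 − l_6) / l_5 = (0.04 − 0.01) / 0.04
     = 0.03 / 0.04 = 0.75 → 0.750

0.750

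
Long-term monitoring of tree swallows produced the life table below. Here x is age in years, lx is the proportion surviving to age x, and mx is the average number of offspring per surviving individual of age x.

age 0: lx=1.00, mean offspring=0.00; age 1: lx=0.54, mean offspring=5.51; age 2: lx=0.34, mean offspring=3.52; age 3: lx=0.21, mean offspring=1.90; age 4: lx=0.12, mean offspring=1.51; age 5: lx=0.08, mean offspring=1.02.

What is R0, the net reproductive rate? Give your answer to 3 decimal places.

4.834

lx·mx by age: 0, 2.9754, 1.1968, 0.399, 0.1812, 0.0816
R0 = Σ lx·mx = 4.834 → 4.834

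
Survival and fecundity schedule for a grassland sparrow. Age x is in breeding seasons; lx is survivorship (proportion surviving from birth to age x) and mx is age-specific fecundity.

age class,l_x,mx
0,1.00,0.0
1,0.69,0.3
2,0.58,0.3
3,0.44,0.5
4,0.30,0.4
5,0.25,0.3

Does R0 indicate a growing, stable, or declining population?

declining

R0 = Σ lx·mx = 0 + 0.207 + 0.174 + 0.22 + 0.12 + 0.075 = 0.796
R0 < 1, so the population is declining.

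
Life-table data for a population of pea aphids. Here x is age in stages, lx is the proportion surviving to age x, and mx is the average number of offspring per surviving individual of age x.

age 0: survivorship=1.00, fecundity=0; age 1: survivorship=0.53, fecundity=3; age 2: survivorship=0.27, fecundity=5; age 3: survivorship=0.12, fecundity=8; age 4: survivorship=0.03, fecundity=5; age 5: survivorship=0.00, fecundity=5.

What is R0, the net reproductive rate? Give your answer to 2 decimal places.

lx·mx by age: 0, 1.59, 1.35, 0.96, 0.15, 0
R0 = Σ lx·mx = 4.05 → 4.05

4.05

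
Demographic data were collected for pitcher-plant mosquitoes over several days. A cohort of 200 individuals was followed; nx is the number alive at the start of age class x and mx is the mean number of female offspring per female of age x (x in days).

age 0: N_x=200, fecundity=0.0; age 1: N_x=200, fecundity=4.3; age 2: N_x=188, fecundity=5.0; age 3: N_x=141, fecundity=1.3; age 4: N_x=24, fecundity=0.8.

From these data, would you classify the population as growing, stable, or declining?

lx = nx/n0 = nx/200: 1, 1, 0.94, 0.705, 0.12
R0 = Σ lx·mx = 0 + 4.3 + 4.7 + 0.9165 + 0.096 = 10.0125
R0 > 1, so the population is growing.

growing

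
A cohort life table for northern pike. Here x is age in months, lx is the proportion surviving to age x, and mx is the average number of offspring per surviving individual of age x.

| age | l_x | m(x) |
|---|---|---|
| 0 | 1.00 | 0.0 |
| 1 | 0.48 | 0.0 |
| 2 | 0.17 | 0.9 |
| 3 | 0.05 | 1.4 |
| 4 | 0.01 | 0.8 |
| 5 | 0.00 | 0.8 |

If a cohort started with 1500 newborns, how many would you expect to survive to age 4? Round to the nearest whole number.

15

Expected survivors = N0 · l_4 = 1500 × 0.01 = 15 → 15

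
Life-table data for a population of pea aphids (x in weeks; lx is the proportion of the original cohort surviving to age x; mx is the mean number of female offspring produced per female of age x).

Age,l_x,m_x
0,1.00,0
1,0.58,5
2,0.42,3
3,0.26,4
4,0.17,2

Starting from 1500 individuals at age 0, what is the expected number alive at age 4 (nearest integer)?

Expected survivors = N0 · l_4 = 1500 × 0.17 = 255 → 255

255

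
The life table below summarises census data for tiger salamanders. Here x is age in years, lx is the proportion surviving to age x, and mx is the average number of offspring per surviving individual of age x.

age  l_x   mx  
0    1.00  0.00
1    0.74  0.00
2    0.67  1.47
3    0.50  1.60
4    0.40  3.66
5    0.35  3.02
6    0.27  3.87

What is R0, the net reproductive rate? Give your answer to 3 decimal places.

lx·mx by age: 0, 0, 0.9849, 0.8, 1.464, 1.057, 1.0449
R0 = Σ lx·mx = 5.3508 → 5.351

5.351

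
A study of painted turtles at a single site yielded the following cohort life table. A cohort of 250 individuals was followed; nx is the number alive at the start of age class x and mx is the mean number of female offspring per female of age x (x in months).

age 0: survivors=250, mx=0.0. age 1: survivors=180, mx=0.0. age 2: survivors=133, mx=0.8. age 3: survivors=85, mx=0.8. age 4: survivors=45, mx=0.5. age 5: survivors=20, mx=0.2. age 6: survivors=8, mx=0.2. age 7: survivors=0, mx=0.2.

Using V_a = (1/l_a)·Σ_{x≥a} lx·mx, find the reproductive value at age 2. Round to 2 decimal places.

lx = nx/n0 = nx/250: 1, 0.72, 0.532, 0.34, 0.18, 0.08, 0.032, 0
lx·mx for x ≥ 2: 0.4256, 0.272, 0.09, 0.016, 0.0064, 0 → sum = 0.81
V_2 = 0.81 / l_2 = 0.81 / 0.532 = 1.522556… → 1.52

1.52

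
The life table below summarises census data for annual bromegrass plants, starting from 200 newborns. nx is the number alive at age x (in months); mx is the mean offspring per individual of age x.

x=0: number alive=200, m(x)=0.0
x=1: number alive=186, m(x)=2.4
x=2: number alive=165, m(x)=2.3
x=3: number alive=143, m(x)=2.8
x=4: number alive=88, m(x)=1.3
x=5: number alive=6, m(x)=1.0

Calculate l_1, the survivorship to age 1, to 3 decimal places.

l_1 = n_1/n_0 = 186/200 = 0.93 → 0.930

0.930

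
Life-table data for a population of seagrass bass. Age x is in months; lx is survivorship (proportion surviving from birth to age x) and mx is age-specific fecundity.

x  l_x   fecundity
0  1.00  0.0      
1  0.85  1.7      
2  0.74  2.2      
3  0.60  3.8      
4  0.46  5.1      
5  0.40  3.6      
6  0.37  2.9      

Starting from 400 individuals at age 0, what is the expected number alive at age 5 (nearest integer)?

Expected survivors = N0 · l_5 = 400 × 0.40 = 160 → 160

160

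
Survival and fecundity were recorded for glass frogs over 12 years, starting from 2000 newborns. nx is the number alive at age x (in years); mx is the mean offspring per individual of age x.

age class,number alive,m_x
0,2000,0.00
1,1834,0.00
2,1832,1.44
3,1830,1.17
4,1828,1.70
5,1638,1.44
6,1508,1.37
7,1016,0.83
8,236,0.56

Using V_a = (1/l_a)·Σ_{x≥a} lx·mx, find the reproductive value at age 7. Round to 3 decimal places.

lx = nx/n0 = nx/2000: 1, 0.917, 0.916, 0.915, 0.914, 0.819, 0.754, 0.508, 0.118
lx·mx for x ≥ 7: 0.42164, 0.06608 → sum = 0.48772
V_7 = 0.48772 / l_7 = 0.48772 / 0.508 = 0.960079… → 0.960

0.960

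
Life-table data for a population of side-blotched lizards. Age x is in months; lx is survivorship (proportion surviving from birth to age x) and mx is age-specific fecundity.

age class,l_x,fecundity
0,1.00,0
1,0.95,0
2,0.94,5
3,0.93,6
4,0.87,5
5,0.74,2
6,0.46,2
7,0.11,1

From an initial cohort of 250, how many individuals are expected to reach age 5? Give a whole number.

Expected survivors = N0 · l_5 = 250 × 0.74 = 185 → 185

185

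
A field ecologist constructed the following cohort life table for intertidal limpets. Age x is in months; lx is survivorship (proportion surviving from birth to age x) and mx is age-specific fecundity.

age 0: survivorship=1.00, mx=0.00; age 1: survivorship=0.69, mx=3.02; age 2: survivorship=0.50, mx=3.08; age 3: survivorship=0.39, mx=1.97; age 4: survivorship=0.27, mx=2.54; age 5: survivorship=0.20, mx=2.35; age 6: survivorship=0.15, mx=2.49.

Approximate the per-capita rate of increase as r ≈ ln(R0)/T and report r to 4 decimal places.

R0 = Σ lx·mx = 0 + 2.0838 + 1.54 + 0.7683 + 0.6858 + 0.47 + 0.3735 = 5.9214
Σ x·lx·mx = 14.8029; T = 14.8029/5.9214 = 2.4999…
r ≈ ln(R0)/T = ln(5.9214)/2.4999… = 0.711458… → 0.7115

0.7115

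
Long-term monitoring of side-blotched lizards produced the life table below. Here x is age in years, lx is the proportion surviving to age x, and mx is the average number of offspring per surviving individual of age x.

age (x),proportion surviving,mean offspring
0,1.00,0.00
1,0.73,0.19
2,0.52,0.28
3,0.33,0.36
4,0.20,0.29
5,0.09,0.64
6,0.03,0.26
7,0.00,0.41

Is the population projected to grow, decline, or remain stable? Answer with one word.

declining

R0 = Σ lx·mx = 0 + 0.1387 + 0.1456 + 0.1188 + 0.058 + 0.0576 + 0.0078 + 0 = 0.5265
R0 < 1, so the population is declining.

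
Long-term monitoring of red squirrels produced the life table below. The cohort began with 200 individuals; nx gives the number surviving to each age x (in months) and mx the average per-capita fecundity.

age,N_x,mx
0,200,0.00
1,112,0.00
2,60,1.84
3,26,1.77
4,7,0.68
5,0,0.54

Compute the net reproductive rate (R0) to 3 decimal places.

0.806

lx = nx/n0 = nx/200: 1, 0.56, 0.3, 0.13, 0.035, 0
lx·mx by age: 0, 0, 0.552, 0.2301, 0.0238, 0
R0 = Σ lx·mx = 0.8059 → 0.806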